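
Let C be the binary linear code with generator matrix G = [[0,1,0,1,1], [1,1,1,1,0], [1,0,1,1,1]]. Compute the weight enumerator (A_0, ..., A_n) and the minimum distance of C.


Weight distribution: A_0 = 1, A_1 = 1, A_2 = 1, A_3 = 3, A_4 = 2. Minimum distance d = 1.

Enumerate all 2^3 = 8 messages m ∈ F_2^3.
For each, compute codeword c = mG in F_2^5, then tally its weight.
  m = 000 → c = 00000, weight = 0.
  m = 100 → c = 01011, weight = 3.
  m = 010 → c = 11110, weight = 4.
  m = 110 → c = 10101, weight = 3.
  m = 001 → c = 10111, weight = 4.
  m = 101 → c = 11100, weight = 3.
  m = 011 → c = 01001, weight = 2.
  m = 111 → c = 00010, weight = 1.
Tally weights:
  weight 0: 1 codewords.
  weight 1: 1 codewords.
  weight 2: 1 codewords.
  weight 3: 3 codewords.
  weight 4: 2 codewords.
Minimum distance d = smallest w > 0 with A_w > 0 = 1.
Sanity: Σ A_w = 8 = 2^3 = 8 ✓.


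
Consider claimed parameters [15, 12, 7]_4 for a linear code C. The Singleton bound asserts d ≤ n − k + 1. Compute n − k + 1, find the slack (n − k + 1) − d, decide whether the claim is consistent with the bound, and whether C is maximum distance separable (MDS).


Singleton RHS = n − k + 1 = 4, slack = -3, bound violated (no such code; not MDS).

Singleton bound: d ≤ n − k + 1.
Here n = 15, k = 12, so n − k + 1 = 4.
Given d = 7, check d ≤ 4: NO.
Slack = (n − k + 1) − d = -3.
The slack is negative: d = 7 exceeds n − k + 1 = 4 by 3, so the Singleton bound is violated and no linear [15, 12, 7]_4 code can exist. In particular it is not MDS (MDS requires d = n − k + 1 exactly).
Description: the claimed parameters are [15, 12, 7]_4; such a code would be impossible (violates the Singleton bound).


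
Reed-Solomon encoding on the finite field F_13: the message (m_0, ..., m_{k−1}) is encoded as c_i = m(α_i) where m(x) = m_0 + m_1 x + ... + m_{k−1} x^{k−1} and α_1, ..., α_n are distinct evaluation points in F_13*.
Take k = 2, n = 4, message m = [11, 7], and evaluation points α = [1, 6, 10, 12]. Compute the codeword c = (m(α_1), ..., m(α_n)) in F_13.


c = [5, 1, 3, 4]

Message polynomial: m(x) = 11 + 7·x (mod 13).
For each evaluation point α_i, compute m(α_i) mod 13:
  α_1 = 1: Horner steps 7 → 5, so m(1) = 5.
  α_2 = 6: Horner steps 7 → 1, so m(6) = 1.
  α_3 = 10: Horner steps 7 → 3, so m(10) = 3.
  α_4 = 12: Horner steps 7 → 4, so m(12) = 4.
Codeword c = [5, 1, 3, 4] ∈ F_13^4.


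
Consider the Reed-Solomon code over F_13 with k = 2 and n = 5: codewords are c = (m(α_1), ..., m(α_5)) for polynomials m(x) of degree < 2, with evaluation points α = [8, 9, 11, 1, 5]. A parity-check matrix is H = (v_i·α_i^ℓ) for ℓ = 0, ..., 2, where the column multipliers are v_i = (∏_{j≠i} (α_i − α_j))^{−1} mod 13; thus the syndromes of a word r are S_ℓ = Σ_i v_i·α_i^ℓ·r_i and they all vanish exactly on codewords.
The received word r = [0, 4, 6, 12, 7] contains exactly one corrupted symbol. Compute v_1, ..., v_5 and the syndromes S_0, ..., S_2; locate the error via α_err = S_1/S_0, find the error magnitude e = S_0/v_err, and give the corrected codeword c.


S = (2, 5, 6), error at position 2, error magnitude e = 2, c = [0, 2, 6, 12, 7].

Step 1: column multipliers v_i = (∏_{j≠i}(α_i − α_j))^{−1} mod 13.
  i = 1 (α = 8): (8−9)(8−11)(8−1)(8−5) = (−1)·(−3)·7·3 = 63 ≡ 11, so v_1 = 11^{−1} = 6 (mod 13).
  i = 2 (α = 9): (9−8)(9−11)(9−1)(9−5) = 1·(−2)·8·4 = −64 ≡ 1, so v_2 = 1^{−1} = 1 (mod 13).
  i = 3 (α = 11): (11−8)(11−9)(11−1)(11−5) = 3·2·10·6 = 360 ≡ 9, so v_3 = 9^{−1} = 3 (mod 13).
  i = 4 (α = 1): (1−8)(1−9)(1−11)(1−5) = (−7)·(−8)·(−10)·(−4) = 2240 ≡ 4, so v_4 = 4^{−1} = 10 (mod 13).
  i = 5 (α = 5): (5−8)(5−9)(5−11)(5−1) = (−3)·(−4)·(−6)·4 = −288 ≡ 11, so v_5 = 11^{−1} = 6 (mod 13).
  v = [6, 1, 3, 10, 6].
Step 2: syndromes of r = [0, 4, 6, 12, 7] (all sums mod 13).
  S_0 = Σ v_i r_i = 6·0 + 1·4 + 3·6 + 10·12 + 6·7 = 184 ≡ 2.
  S_1 = Σ v_i α_i r_i = 6·8·0 + 1·9·4 + 3·11·6 + 10·1·12 + 6·5·7 = 564 ≡ 5.
  α_i^2 mod 13 = [12, 3, 4, 1, 12].
  S_2 = Σ v_i α_i^2 r_i = 6·12·0 + 1·3·4 + 3·4·6 + 10·1·12 + 6·12·7 = 708 ≡ 6.
  S = (2, 5, 6) ≠ 0, so r is not a codeword (an error is present).
Step 3: locate the error. For a single error e at position i, S_ℓ = v_i·e·α_i^ℓ, so α_err = S_1/S_0.
  S_0^{−1} = 2^{−1} = 7 (mod 13), so α_err = 5·7 = 35 ≡ 9 = α_2. Error position i = 2.
  Consistency check: S_2/S_1 = 6·8 = 48 ≡ 9 = α_err ✓ (single-error assumption holds).
Step 4: error magnitude e = S_0/v_2 = S_0·∏_{j≠2}(α_2 − α_j) = 2·1 = 2 ≡ 2 (mod 13).
Step 5: correct position 2: c_2 = r_2 − e = 4 − 2 ≡ 2 (mod 13). Hence c = [0, 2, 6, 12, 7].
  Check: interpolating c through the α_i gives m(x) = 10 + 2·x (degree < 2) with m(α_i) = c_i for every i, so c is indeed a codeword.


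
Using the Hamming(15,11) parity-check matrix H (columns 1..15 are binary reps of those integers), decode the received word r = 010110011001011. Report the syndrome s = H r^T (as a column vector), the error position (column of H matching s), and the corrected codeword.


s = (1, 1, 1, 1)^T, error position = 15, corrected codeword c = 010110011001010

Compute s = H r^T mod 2 one row at a time:
  s_1 = 1 + 1 + 0 + 0 + 1 + 0 + 1 + 1 = 5 ≡ 1 (mod 2).
  s_2 = 1 + 1 + 0 + 0 + 1 + 0 + 1 + 1 = 5 ≡ 1 (mod 2).
  s_3 = 1 + 0 + 0 + 0 + 0 + 0 + 1 + 1 = 3 ≡ 1 (mod 2).
  s_4 = 0 + 0 + 1 + 0 + 1 + 0 + 0 + 1 = 3 ≡ 1 (mod 2).
s = (1, 1, 1, 1)^T — this equals column 15 of H (binary 1111), so error is at position 15.
Correct: flip bit 15 of r = 010110011001011 to get c = 010110011001010.


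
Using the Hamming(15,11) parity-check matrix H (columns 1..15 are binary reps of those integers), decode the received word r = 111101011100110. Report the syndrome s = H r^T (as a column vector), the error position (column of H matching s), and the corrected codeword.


s = (1, 0, 1, 0)^T, error position = 10, corrected codeword c = 111101011000110

Compute s = H r^T mod 2 one row at a time:
  s_1 = 1 + 1 + 1 + 0 + 0 + 1 + 1 + 0 = 5 ≡ 1 (mod 2).
  s_2 = 1 + 0 + 1 + 0 + 0 + 1 + 1 + 0 = 4 ≡ 0 (mod 2).
  s_3 = 1 + 1 + 1 + 0 + 1 + 0 + 1 + 0 = 5 ≡ 1 (mod 2).
  s_4 = 1 + 1 + 0 + 0 + 1 + 0 + 1 + 0 = 4 ≡ 0 (mod 2).
s = (1, 0, 1, 0)^T — this equals column 10 of H (binary 1010), so error is at position 10.
Correct: flip bit 10 of r = 111101011100110 to get c = 111101011000110.


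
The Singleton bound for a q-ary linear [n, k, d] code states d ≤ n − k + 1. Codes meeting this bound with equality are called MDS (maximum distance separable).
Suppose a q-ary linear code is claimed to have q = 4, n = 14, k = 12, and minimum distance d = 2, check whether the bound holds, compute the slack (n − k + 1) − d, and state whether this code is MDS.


Singleton RHS = n − k + 1 = 3, slack = 1, bound satisfied, not MDS.

Singleton bound: d ≤ n − k + 1.
Here n = 14, k = 12, so n − k + 1 = 3.
Given d = 2, check d ≤ 3: YES.
Slack = (n − k + 1) − d = 1.
The code is NOT MDS (slack = 1 > 0).
Description: the claimed parameters are [14, 12, 2]_4; such a code would be non-MDS.


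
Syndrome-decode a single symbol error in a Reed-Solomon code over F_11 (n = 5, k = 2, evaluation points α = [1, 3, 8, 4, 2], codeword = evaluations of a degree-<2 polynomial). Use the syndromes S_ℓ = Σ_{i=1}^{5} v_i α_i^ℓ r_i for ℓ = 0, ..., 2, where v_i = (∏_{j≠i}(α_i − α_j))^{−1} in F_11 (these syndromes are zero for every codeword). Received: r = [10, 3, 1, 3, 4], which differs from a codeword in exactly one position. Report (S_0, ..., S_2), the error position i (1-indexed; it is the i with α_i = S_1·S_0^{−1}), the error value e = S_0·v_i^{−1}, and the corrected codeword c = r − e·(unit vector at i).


S = (6, 7, 10), error at position 2, error magnitude e = 5, c = [10, 9, 1, 3, 4].

Step 1: column multipliers v_i = (∏_{j≠i}(α_i − α_j))^{−1} mod 11.
  i = 1 (α = 1): (1−3)(1−8)(1−4)(1−2) = (−2)·(−7)·(−3)·(−1) = 42 ≡ 9, so v_1 = 9^{−1} = 5 (mod 11).
  i = 2 (α = 3): (3−1)(3−8)(3−4)(3−2) = 2·(−5)·(−1)·1 = 10 ≡ 10, so v_2 = 10^{−1} = 10 (mod 11).
  i = 3 (α = 8): (8−1)(8−3)(8−4)(8−2) = 7·5·4·6 = 840 ≡ 4, so v_3 = 4^{−1} = 3 (mod 11).
  i = 4 (α = 4): (4−1)(4−3)(4−8)(4−2) = 3·1·(−4)·2 = −24 ≡ 9, so v_4 = 9^{−1} = 5 (mod 11).
  i = 5 (α = 2): (2−1)(2−3)(2−8)(2−4) = 1·(−1)·(−6)·(−2) = −12 ≡ 10, so v_5 = 10^{−1} = 10 (mod 11).
  v = [5, 10, 3, 5, 10].
Step 2: syndromes of r = [10, 3, 1, 3, 4] (all sums mod 11).
  S_0 = Σ v_i r_i = 5·10 + 10·3 + 3·1 + 5·3 + 10·4 = 138 ≡ 6.
  S_1 = Σ v_i α_i r_i = 5·1·10 + 10·3·3 + 3·8·1 + 5·4·3 + 10·2·4 = 304 ≡ 7.
  α_i^2 mod 11 = [1, 9, 9, 5, 4].
  S_2 = Σ v_i α_i^2 r_i = 5·1·10 + 10·9·3 + 3·9·1 + 5·5·3 + 10·4·4 = 582 ≡ 10.
  S = (6, 7, 10) ≠ 0, so r is not a codeword (an error is present).
Step 3: locate the error. For a single error e at position i, S_ℓ = v_i·e·α_i^ℓ, so α_err = S_1/S_0.
  S_0^{−1} = 6^{−1} = 2 (mod 11), so α_err = 7·2 = 14 ≡ 3 = α_2. Error position i = 2.
  Consistency check: S_2/S_1 = 10·8 = 80 ≡ 3 = α_err ✓ (single-error assumption holds).
Step 4: error magnitude e = S_0/v_2 = S_0·∏_{j≠2}(α_2 − α_j) = 6·10 = 60 ≡ 5 (mod 11).
Step 5: correct position 2: c_2 = r_2 − e = 3 − 5 ≡ 9 (mod 11). Hence c = [10, 9, 1, 3, 4].
  Check: interpolating c through the α_i gives m(x) = 5 + 5·x (degree < 2) with m(α_i) = c_i for every i, so c is indeed a codeword.


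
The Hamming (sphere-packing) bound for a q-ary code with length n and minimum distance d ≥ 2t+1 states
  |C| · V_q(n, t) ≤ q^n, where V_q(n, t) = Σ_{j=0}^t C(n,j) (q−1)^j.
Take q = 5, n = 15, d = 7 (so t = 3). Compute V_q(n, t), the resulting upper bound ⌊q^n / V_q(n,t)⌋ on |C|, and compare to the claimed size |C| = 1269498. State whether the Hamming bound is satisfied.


V_q(n, t) = 30861, q^n = 30517578125, Hamming bound = 988871, |C| = 1269498 > bound (violated).

Step 1: Compute V_q(n, t) = Σ_{j=0}^3 C(n, j) (q−1)^j.
  j = 0: C(15,0)·(4)^0 = 1·1 = 1.
  j = 1: C(15,1)·(4)^1 = 15·4 = 60.
  j = 2: C(15,2)·(4)^2 = 105·16 = 1680.
  j = 3: C(15,3)·(4)^3 = 455·64 = 29120.
  V_q(n, t) = 1 + 60 + 1680 + 29120 = 30861.
Step 2: q^n = 5^15 = 30517578125.
Step 3: Hamming bound ⌊q^n / V_q(n,t)⌋ = ⌊30517578125/30861⌋ = 988871.
Step 4: Compare |C| = 1269498 to 988871: violated.
The claimed |C| lies above the Hamming bound, so no 5-ary code of length 15 with d ≥ 7 can have 1269498 codewords.


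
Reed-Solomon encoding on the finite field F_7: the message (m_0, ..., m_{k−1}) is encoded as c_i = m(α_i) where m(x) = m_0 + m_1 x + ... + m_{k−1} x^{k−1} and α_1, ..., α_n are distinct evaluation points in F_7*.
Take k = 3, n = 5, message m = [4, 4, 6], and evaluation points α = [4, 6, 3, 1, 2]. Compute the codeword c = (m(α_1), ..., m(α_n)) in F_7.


c = [4, 6, 0, 0, 1]

Message polynomial: m(x) = 4 + 4·x + 6·x^2 (mod 7).
For each evaluation point α_i, compute m(α_i) mod 7:
  α_1 = 4: Horner steps 6 → 0 → 4, so m(4) = 4.
  α_2 = 6: Horner steps 6 → 5 → 6, so m(6) = 6.
  α_3 = 3: Horner steps 6 → 1 → 0, so m(3) = 0.
  α_4 = 1: Horner steps 6 → 3 → 0, so m(1) = 0.
  α_5 = 2: Horner steps 6 → 2 → 1, so m(2) = 1.
Codeword c = [4, 6, 0, 0, 1] ∈ F_7^5.


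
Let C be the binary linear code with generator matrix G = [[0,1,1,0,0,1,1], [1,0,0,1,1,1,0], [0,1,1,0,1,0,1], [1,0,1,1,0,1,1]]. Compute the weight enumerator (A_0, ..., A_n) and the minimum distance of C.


Weight distribution: A_0 = 1, A_1 = 1, A_2 = 2, A_3 = 4, A_4 = 3, A_5 = 3, A_6 = 2. Minimum distance d = 1.

Enumerate all 2^4 = 16 messages m ∈ F_2^4.
For each, compute codeword c = mG in F_2^7, then tally its weight.
  m = 0000 → c = 0000000, weight = 0.
  m = 1000 → c = 0110011, weight = 4.
  m = 0100 → c = 1001110, weight = 4.
  m = 1100 → c = 1111101, weight = 6.
  m = 0010 → c = 0110101, weight = 4.
  m = 1010 → c = 0000110, weight = 2.
  m = 0110 → c = 1111011, weight = 6.
  m = 1110 → c = 1001000, weight = 2.
  m = 0001 → c = 1011011, weight = 5.
  m = 1001 → c = 1101000, weight = 3.
  m = 0101 → c = 0010101, weight = 3.
  m = 1101 → c = 0100110, weight = 3.
  m = 0011 → c = 1101110, weight = 5.
  m = 1011 → c = 1011101, weight = 5.
  m = 0111 → c = 0100000, weight = 1.
  m = 1111 → c = 0010011, weight = 3.
Tally weights:
  weight 0: 1 codewords.
  weight 1: 1 codewords.
  weight 2: 2 codewords.
  weight 3: 4 codewords.
  weight 4: 3 codewords.
  weight 5: 3 codewords.
  weight 6: 2 codewords.
Minimum distance d = smallest w > 0 with A_w > 0 = 1.
Sanity: Σ A_w = 16 = 2^4 = 16 ✓.


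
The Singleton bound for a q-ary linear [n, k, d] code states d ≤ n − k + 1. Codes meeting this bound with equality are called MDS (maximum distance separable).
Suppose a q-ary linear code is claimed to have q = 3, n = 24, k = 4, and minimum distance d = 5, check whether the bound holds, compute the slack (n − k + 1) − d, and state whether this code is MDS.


Singleton RHS = n − k + 1 = 21, slack = 16, bound satisfied, not MDS.

Singleton bound: d ≤ n − k + 1.
Here n = 24, k = 4, so n − k + 1 = 21.
Given d = 5, check d ≤ 21: YES.
Slack = (n − k + 1) − d = 16.
The code is NOT MDS (slack = 16 > 0).
Description: the claimed parameters are [24, 4, 5]_3; such a code would be non-MDS.


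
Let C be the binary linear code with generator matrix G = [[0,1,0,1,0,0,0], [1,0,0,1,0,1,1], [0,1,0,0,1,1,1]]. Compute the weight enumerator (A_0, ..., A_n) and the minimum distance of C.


Weight distribution: A_0 = 1, A_2 = 2, A_4 = 5. Minimum distance d = 2.

Enumerate all 2^3 = 8 messages m ∈ F_2^3.
For each, compute codeword c = mG in F_2^7, then tally its weight.
  m = 000 → c = 0000000, weight = 0.
  m = 100 → c = 0101000, weight = 2.
  m = 010 → c = 1001011, weight = 4.
  m = 110 → c = 1100011, weight = 4.
  m = 001 → c = 0100111, weight = 4.
  m = 101 → c = 0001111, weight = 4.
  m = 011 → c = 1101100, weight = 4.
  m = 111 → c = 1000100, weight = 2.
Tally weights:
  weight 0: 1 codewords.
  weight 2: 2 codewords.
  weight 4: 5 codewords.
Minimum distance d = smallest w > 0 with A_w > 0 = 2.
Sanity: Σ A_w = 8 = 2^3 = 8 ✓.


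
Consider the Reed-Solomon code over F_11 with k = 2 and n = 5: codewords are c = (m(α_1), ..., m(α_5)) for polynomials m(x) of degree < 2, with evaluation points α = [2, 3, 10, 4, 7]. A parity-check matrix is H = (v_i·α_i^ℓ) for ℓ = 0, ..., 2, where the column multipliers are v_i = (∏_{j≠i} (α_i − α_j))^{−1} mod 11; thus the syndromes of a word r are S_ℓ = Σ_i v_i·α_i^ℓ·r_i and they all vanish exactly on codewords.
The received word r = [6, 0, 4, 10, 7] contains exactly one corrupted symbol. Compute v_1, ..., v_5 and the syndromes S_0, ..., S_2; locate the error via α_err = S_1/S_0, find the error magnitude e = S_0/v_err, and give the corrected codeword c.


S = (9, 7, 3), error at position 1, error magnitude e = 5, c = [1, 0, 4, 10, 7].

Step 1: column multipliers v_i = (∏_{j≠i}(α_i − α_j))^{−1} mod 11.
  i = 1 (α = 2): (2−3)(2−10)(2−4)(2−7) = (−1)·(−8)·(−2)·(−5) = 80 ≡ 3, so v_1 = 3^{−1} = 4 (mod 11).
  i = 2 (α = 3): (3−2)(3−10)(3−4)(3−7) = 1·(−7)·(−1)·(−4) = −28 ≡ 5, so v_2 = 5^{−1} = 9 (mod 11).
  i = 3 (α = 10): (10−2)(10−3)(10−4)(10−7) = 8·7·6·3 = 1008 ≡ 7, so v_3 = 7^{−1} = 8 (mod 11).
  i = 4 (α = 4): (4−2)(4−3)(4−10)(4−7) = 2·1·(−6)·(−3) = 36 ≡ 3, so v_4 = 3^{−1} = 4 (mod 11).
  i = 5 (α = 7): (7−2)(7−3)(7−10)(7−4) = 5·4·(−3)·3 = −180 ≡ 7, so v_5 = 7^{−1} = 8 (mod 11).
  v = [4, 9, 8, 4, 8].
Step 2: syndromes of r = [6, 0, 4, 10, 7] (all sums mod 11).
  S_0 = Σ v_i r_i = 4·6 + 9·0 + 8·4 + 4·10 + 8·7 = 152 ≡ 9.
  S_1 = Σ v_i α_i r_i = 4·2·6 + 9·3·0 + 8·10·4 + 4·4·10 + 8·7·7 = 920 ≡ 7.
  α_i^2 mod 11 = [4, 9, 1, 5, 5].
  S_2 = Σ v_i α_i^2 r_i = 4·4·6 + 9·9·0 + 8·1·4 + 4·5·10 + 8·5·7 = 608 ≡ 3.
  S = (9, 7, 3) ≠ 0, so r is not a codeword (an error is present).
Step 3: locate the error. For a single error e at position i, S_ℓ = v_i·e·α_i^ℓ, so α_err = S_1/S_0.
  S_0^{−1} = 9^{−1} = 5 (mod 11), so α_err = 7·5 = 35 ≡ 2 = α_1. Error position i = 1.
  Consistency check: S_2/S_1 = 3·8 = 24 ≡ 2 = α_err ✓ (single-error assumption holds).
Step 4: error magnitude e = S_0/v_1 = S_0·∏_{j≠1}(α_1 − α_j) = 9·3 = 27 ≡ 5 (mod 11).
Step 5: correct position 1: c_1 = r_1 − e = 6 − 5 ≡ 1 (mod 11). Hence c = [1, 0, 4, 10, 7].
  Check: interpolating c through the α_i gives m(x) = 3 + 10·x (degree < 2) with m(α_i) = c_i for every i, so c is indeed a codeword.


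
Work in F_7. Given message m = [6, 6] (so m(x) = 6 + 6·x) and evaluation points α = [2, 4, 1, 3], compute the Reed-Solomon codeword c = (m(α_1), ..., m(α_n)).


c = [4, 2, 5, 3]

Message polynomial: m(x) = 6 + 6·x (mod 7).
For each evaluation point α_i, compute m(α_i) mod 7:
  α_1 = 2: Horner steps 6 → 4, so m(2) = 4.
  α_2 = 4: Horner steps 6 → 2, so m(4) = 2.
  α_3 = 1: Horner steps 6 → 5, so m(1) = 5.
  α_4 = 3: Horner steps 6 → 3, so m(3) = 3.
Codeword c = [4, 2, 5, 3] ∈ F_7^4.


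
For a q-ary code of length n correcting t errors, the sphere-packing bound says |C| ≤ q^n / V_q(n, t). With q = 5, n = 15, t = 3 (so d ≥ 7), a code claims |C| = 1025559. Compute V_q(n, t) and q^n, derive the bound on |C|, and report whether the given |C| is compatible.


V_q(n, t) = 30861, q^n = 30517578125, Hamming bound = 988871, |C| = 1025559 > bound (violated).

Step 1: Compute V_q(n, t) = Σ_{j=0}^3 C(n, j) (q−1)^j.
  j = 0: C(15,0)·(4)^0 = 1·1 = 1.
  j = 1: C(15,1)·(4)^1 = 15·4 = 60.
  j = 2: C(15,2)·(4)^2 = 105·16 = 1680.
  j = 3: C(15,3)·(4)^3 = 455·64 = 29120.
  V_q(n, t) = 1 + 60 + 1680 + 29120 = 30861.
Step 2: q^n = 5^15 = 30517578125.
Step 3: Hamming bound ⌊q^n / V_q(n,t)⌋ = ⌊30517578125/30861⌋ = 988871.
Step 4: Compare |C| = 1025559 to 988871: violated.
The claimed |C| lies above the Hamming bound, so no 5-ary code of length 15 with d ≥ 7 can have 1025559 codewords.


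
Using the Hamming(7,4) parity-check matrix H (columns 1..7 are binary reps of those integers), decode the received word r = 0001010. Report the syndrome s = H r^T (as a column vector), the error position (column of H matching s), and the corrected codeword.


s = (0, 1, 0)^T, error position = 2, corrected codeword c = 0101010

Compute s = H r^T mod 2 one row at a time:
  s_1 = 1 + 0 + 1 + 0 = 2 ≡ 0 (mod 2).
  s_2 = 0 + 0 + 1 + 0 = 1 ≡ 1 (mod 2).
  s_3 = 0 + 0 + 0 + 0 = 0 ≡ 0 (mod 2).
s = (0, 1, 0)^T — this equals column 2 of H (binary 010), so error is at position 2.
Correct: flip bit 2 of r = 0001010 to get c = 0101010.


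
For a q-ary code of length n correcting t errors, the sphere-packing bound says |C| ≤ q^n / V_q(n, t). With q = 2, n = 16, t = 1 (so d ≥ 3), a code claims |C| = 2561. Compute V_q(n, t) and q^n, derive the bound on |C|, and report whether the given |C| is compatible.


V_q(n, t) = 17, q^n = 65536, Hamming bound = 3855, |C| = 2561 ≤ bound (satisfied).

Step 1: Compute V_q(n, t) = Σ_{j=0}^1 C(n, j) (q−1)^j.
  j = 0: C(16,0)·(1)^0 = 1·1 = 1.
  j = 1: C(16,1)·(1)^1 = 16·1 = 16.
  V_q(n, t) = 1 + 16 = 17.
Step 2: q^n = 2^16 = 65536.
Step 3: Hamming bound ⌊q^n / V_q(n,t)⌋ = ⌊65536/17⌋ = 3855.
Step 4: Compare |C| = 2561 to 3855: satisfied.
The claimed |C| lies below the Hamming bound.


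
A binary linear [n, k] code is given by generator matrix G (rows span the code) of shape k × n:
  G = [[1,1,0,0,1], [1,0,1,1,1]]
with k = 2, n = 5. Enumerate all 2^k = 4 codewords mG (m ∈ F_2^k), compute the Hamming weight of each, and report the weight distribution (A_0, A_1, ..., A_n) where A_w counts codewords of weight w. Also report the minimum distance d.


Weight distribution: A_0 = 1, A_3 = 2, A_4 = 1. Minimum distance d = 3.

Enumerate all 2^2 = 4 messages m ∈ F_2^2.
For each, compute codeword c = mG in F_2^5, then tally its weight.
  m = 00 → c = 00000, weight = 0.
  m = 10 → c = 11001, weight = 3.
  m = 01 → c = 10111, weight = 4.
  m = 11 → c = 01110, weight = 3.
Tally weights:
  weight 0: 1 codewords.
  weight 3: 2 codewords.
  weight 4: 1 codewords.
Minimum distance d = smallest w > 0 with A_w > 0 = 3.
Sanity: Σ A_w = 4 = 2^2 = 4 ✓.


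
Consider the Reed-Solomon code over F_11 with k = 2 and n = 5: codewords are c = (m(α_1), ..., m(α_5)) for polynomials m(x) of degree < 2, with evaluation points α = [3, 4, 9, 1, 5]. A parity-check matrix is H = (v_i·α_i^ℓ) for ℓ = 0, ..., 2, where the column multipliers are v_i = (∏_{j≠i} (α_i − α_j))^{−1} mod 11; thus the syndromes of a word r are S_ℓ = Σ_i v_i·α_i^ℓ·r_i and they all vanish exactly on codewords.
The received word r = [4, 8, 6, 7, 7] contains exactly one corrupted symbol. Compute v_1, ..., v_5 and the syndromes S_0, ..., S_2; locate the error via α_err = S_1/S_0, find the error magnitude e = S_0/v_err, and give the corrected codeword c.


S = (6, 8, 7), error at position 5, error magnitude e = 6, c = [4, 8, 6, 7, 1].

Step 1: column multipliers v_i = (∏_{j≠i}(α_i − α_j))^{−1} mod 11.
  i = 1 (α = 3): (3−4)(3−9)(3−1)(3−5) = (−1)·(−6)·2·(−2) = −24 ≡ 9, so v_1 = 9^{−1} = 5 (mod 11).
  i = 2 (α = 4): (4−3)(4−9)(4−1)(4−5) = 1·(−5)·3·(−1) = 15 ≡ 4, so v_2 = 4^{−1} = 3 (mod 11).
  i = 3 (α = 9): (9−3)(9−4)(9−1)(9−5) = 6·5·8·4 = 960 ≡ 3, so v_3 = 3^{−1} = 4 (mod 11).
  i = 4 (α = 1): (1−3)(1−4)(1−9)(1−5) = (−2)·(−3)·(−8)·(−4) = 192 ≡ 5, so v_4 = 5^{−1} = 9 (mod 11).
  i = 5 (α = 5): (5−3)(5−4)(5−9)(5−1) = 2·1·(−4)·4 = −32 ≡ 1, so v_5 = 1^{−1} = 1 (mod 11).
  v = [5, 3, 4, 9, 1].
Step 2: syndromes of r = [4, 8, 6, 7, 7] (all sums mod 11).
  S_0 = Σ v_i r_i = 5·4 + 3·8 + 4·6 + 9·7 + 1·7 = 138 ≡ 6.
  S_1 = Σ v_i α_i r_i = 5·3·4 + 3·4·8 + 4·9·6 + 9·1·7 + 1·5·7 = 470 ≡ 8.
  α_i^2 mod 11 = [9, 5, 4, 1, 3].
  S_2 = Σ v_i α_i^2 r_i = 5·9·4 + 3·5·8 + 4·4·6 + 9·1·7 + 1·3·7 = 480 ≡ 7.
  S = (6, 8, 7) ≠ 0, so r is not a codeword (an error is present).
Step 3: locate the error. For a single error e at position i, S_ℓ = v_i·e·α_i^ℓ, so α_err = S_1/S_0.
  S_0^{−1} = 6^{−1} = 2 (mod 11), so α_err = 8·2 = 16 ≡ 5 = α_5. Error position i = 5.
  Consistency check: S_2/S_1 = 7·7 = 49 ≡ 5 = α_err ✓ (single-error assumption holds).
Step 4: error magnitude e = S_0/v_5 = S_0·∏_{j≠5}(α_5 − α_j) = 6·1 = 6 ≡ 6 (mod 11).
Step 5: correct position 5: c_5 = r_5 − e = 7 − 6 ≡ 1 (mod 11). Hence c = [4, 8, 6, 7, 1].
  Check: interpolating c through the α_i gives m(x) = 3 + 4·x (degree < 2) with m(α_i) = c_i for every i, so c is indeed a codeword.


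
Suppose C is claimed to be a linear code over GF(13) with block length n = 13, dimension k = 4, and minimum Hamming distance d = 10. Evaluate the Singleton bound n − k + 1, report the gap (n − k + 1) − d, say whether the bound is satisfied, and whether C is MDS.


Singleton RHS = n − k + 1 = 10, slack = 0, bound satisfied, MDS.

Singleton bound: d ≤ n − k + 1.
Here n = 13, k = 4, so n − k + 1 = 10.
Given d = 10, check d ≤ 10: YES.
Slack = (n − k + 1) − d = 0.
The code is MDS (slack = 0).
Description: the claimed parameters are [13, 4, 10]_13; such a code would be MDS (meets Singleton bound).


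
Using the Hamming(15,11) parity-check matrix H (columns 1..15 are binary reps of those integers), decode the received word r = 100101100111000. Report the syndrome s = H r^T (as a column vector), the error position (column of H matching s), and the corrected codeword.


s = (1, 0, 0, 1)^T, error position = 9, corrected codeword c = 100101101111000

Compute s = H r^T mod 2 one row at a time:
  s_1 = 0 + 0 + 1 + 1 + 1 + 0 + 0 + 0 = 3 ≡ 1 (mod 2).
  s_2 = 1 + 0 + 1 + 1 + 1 + 0 + 0 + 0 = 4 ≡ 0 (mod 2).
  s_3 = 0 + 0 + 1 + 1 + 1 + 1 + 0 + 0 = 4 ≡ 0 (mod 2).
  s_4 = 1 + 0 + 0 + 1 + 0 + 1 + 0 + 0 = 3 ≡ 1 (mod 2).
s = (1, 0, 0, 1)^T — this equals column 9 of H (binary 1001), so error is at position 9.
Correct: flip bit 9 of r = 100101100111000 to get c = 100101101111000.


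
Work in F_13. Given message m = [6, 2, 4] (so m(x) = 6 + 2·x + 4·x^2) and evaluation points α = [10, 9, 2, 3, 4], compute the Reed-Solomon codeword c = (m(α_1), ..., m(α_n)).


c = [10, 10, 0, 9, 0]

Message polynomial: m(x) = 6 + 2·x + 4·x^2 (mod 13).
For each evaluation point α_i, compute m(α_i) mod 13:
  α_1 = 10: Horner steps 4 → 3 → 10, so m(10) = 10.
  α_2 = 9: Horner steps 4 → 12 → 10, so m(9) = 10.
  α_3 = 2: Horner steps 4 → 10 → 0, so m(2) = 0.
  α_4 = 3: Horner steps 4 → 1 → 9, so m(3) = 9.
  α_5 = 4: Horner steps 4 → 5 → 0, so m(4) = 0.
Codeword c = [10, 10, 0, 9, 0] ∈ F_13^5.


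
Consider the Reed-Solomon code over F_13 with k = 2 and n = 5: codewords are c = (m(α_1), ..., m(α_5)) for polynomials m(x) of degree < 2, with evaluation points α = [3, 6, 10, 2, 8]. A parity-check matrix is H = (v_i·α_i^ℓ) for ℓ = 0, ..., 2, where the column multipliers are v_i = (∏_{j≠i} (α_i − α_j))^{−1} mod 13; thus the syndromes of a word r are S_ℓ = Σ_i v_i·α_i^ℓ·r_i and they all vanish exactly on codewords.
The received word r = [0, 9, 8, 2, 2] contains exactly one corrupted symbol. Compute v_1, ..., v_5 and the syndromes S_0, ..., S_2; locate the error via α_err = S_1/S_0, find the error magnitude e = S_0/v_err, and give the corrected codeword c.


S = (7, 1, 2), error at position 4, error magnitude e = 5, c = [0, 9, 8, 10, 2].

Step 1: column multipliers v_i = (∏_{j≠i}(α_i − α_j))^{−1} mod 13.
  i = 1 (α = 3): (3−6)(3−10)(3−2)(3−8) = (−3)·(−7)·1·(−5) = −105 ≡ 12, so v_1 = 12^{−1} = 12 (mod 13).
  i = 2 (α = 6): (6−3)(6−10)(6−2)(6−8) = 3·(−4)·4·(−2) = 96 ≡ 5, so v_2 = 5^{−1} = 8 (mod 13).
  i = 3 (α = 10): (10−3)(10−6)(10−2)(10−8) = 7·4·8·2 = 448 ≡ 6, so v_3 = 6^{−1} = 11 (mod 13).
  i = 4 (α = 2): (2−3)(2−6)(2−10)(2−8) = (−1)·(−4)·(−8)·(−6) = 192 ≡ 10, so v_4 = 10^{−1} = 4 (mod 13).
  i = 5 (α = 8): (8−3)(8−6)(8−10)(8−2) = 5·2·(−2)·6 = −120 ≡ 10, so v_5 = 10^{−1} = 4 (mod 13).
  v = [12, 8, 11, 4, 4].
Step 2: syndromes of r = [0, 9, 8, 2, 2] (all sums mod 13).
  S_0 = Σ v_i r_i = 12·0 + 8·9 + 11·8 + 4·2 + 4·2 = 176 ≡ 7.
  S_1 = Σ v_i α_i r_i = 12·3·0 + 8·6·9 + 11·10·8 + 4·2·2 + 4·8·2 = 1392 ≡ 1.
  α_i^2 mod 13 = [9, 10, 9, 4, 12].
  S_2 = Σ v_i α_i^2 r_i = 12·9·0 + 8·10·9 + 11·9·8 + 4·4·2 + 4·12·2 = 1640 ≡ 2.
  S = (7, 1, 2) ≠ 0, so r is not a codeword (an error is present).
Step 3: locate the error. For a single error e at position i, S_ℓ = v_i·e·α_i^ℓ, so α_err = S_1/S_0.
  S_0^{−1} = 7^{−1} = 2 (mod 13), so α_err = 1·2 = 2 ≡ 2 = α_4. Error position i = 4.
  Consistency check: S_2/S_1 = 2·1 = 2 ≡ 2 = α_err ✓ (single-error assumption holds).
Step 4: error magnitude e = S_0/v_4 = S_0·∏_{j≠4}(α_4 − α_j) = 7·10 = 70 ≡ 5 (mod 13).
Step 5: correct position 4: c_4 = r_4 − e = 2 − 5 ≡ 10 (mod 13). Hence c = [0, 9, 8, 10, 2].
  Check: interpolating c through the α_i gives m(x) = 4 + 3·x (degree < 2) with m(α_i) = c_i for every i, so c is indeed a codeword.


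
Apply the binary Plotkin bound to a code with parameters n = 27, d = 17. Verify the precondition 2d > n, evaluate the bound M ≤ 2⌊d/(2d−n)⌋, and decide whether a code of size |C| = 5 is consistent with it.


Plotkin bound M ≤ 4; given |C| = 5 > bound (violated).

Check applicability: 2d = 34, n = 27.
2d − n = 7 > 0, so Plotkin applies.
Compute d/(2d−n) = 17/7 ≈ 2.4286.
⌊d/(2d−n)⌋ = 2.
Plotkin bound: M ≤ 2·2 = 4.
Given |C| = 5, check: VIOLATED.
This |C| is above the Plotkin bound, so no binary code with n = 27, d = 17 and 5 codewords exists.


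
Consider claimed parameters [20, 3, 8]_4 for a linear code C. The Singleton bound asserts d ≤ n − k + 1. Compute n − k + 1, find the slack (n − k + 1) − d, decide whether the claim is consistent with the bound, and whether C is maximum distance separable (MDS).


Singleton RHS = n − k + 1 = 18, slack = 10, bound satisfied, not MDS.

Singleton bound: d ≤ n − k + 1.
Here n = 20, k = 3, so n − k + 1 = 18.
Given d = 8, check d ≤ 18: YES.
Slack = (n − k + 1) − d = 10.
The code is NOT MDS (slack = 10 > 0).
Description: the claimed parameters are [20, 3, 8]_4; such a code would be non-MDS.


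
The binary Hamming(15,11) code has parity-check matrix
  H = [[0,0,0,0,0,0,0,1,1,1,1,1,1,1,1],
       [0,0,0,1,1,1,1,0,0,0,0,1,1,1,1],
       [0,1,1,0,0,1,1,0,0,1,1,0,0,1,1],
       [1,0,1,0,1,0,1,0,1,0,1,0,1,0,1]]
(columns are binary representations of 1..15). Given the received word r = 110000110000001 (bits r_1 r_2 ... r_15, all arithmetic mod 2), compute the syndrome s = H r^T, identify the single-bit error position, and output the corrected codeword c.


s = (0, 0, 1, 1)^T, error position = 3, corrected codeword c = 111000110000001

Compute s = H r^T mod 2 one row at a time:
  s_1 = 1 + 0 + 0 + 0 + 0 + 0 + 0 + 1 = 2 ≡ 0 (mod 2).
  s_2 = 0 + 0 + 0 + 1 + 0 + 0 + 0 + 1 = 2 ≡ 0 (mod 2).
  s_3 = 1 + 0 + 0 + 1 + 0 + 0 + 0 + 1 = 3 ≡ 1 (mod 2).
  s_4 = 1 + 0 + 0 + 1 + 0 + 0 + 0 + 1 = 3 ≡ 1 (mod 2).
s = (0, 0, 1, 1)^T — this equals column 3 of H (binary 0011), so error is at position 3.
Correct: flip bit 3 of r = 110000110000001 to get c = 111000110000001.


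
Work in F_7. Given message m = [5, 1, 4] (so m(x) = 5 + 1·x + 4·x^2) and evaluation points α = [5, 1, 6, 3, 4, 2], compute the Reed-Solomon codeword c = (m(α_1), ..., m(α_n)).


c = [5, 3, 1, 2, 3, 2]

Message polynomial: m(x) = 5 + 1·x + 4·x^2 (mod 7).
For each evaluation point α_i, compute m(α_i) mod 7:
  α_1 = 5: Horner steps 4 → 0 → 5, so m(5) = 5.
  α_2 = 1: Horner steps 4 → 5 → 3, so m(1) = 3.
  α_3 = 6: Horner steps 4 → 4 → 1, so m(6) = 1.
  α_4 = 3: Horner steps 4 → 6 → 2, so m(3) = 2.
  α_5 = 4: Horner steps 4 → 3 → 3, so m(4) = 3.
  α_6 = 2: Horner steps 4 → 2 → 2, so m(2) = 2.
Codeword c = [5, 3, 1, 2, 3, 2] ∈ F_7^6.


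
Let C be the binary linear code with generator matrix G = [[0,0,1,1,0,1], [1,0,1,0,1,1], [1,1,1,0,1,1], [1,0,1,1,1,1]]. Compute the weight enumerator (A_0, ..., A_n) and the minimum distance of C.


Weight distribution: A_0 = 1, A_1 = 2, A_2 = 3, A_3 = 4, A_4 = 3, A_5 = 2, A_6 = 1. Minimum distance d = 1.

Enumerate all 2^4 = 16 messages m ∈ F_2^4.
For each, compute codeword c = mG in F_2^6, then tally its weight.
  m = 0000 → c = 000000, weight = 0.
  m = 1000 → c = 001101, weight = 3.
  m = 0100 → c = 101011, weight = 4.
  m = 1100 → c = 100110, weight = 3.
  m = 0010 → c = 111011, weight = 5.
  m = 1010 → c = 110110, weight = 4.
  m = 0110 → c = 010000, weight = 1.
  m = 1110 → c = 011101, weight = 4.
  m = 0001 → c = 101111, weight = 5.
  m = 1001 → c = 100010, weight = 2.
  m = 0101 → c = 000100, weight = 1.
  m = 1101 → c = 001001, weight = 2.
  m = 0011 → c = 010100, weight = 2.
  m = 1011 → c = 011001, weight = 3.
  m = 0111 → c = 111111, weight = 6.
  m = 1111 → c = 110010, weight = 3.
Tally weights:
  weight 0: 1 codewords.
  weight 1: 2 codewords.
  weight 2: 3 codewords.
  weight 3: 4 codewords.
  weight 4: 3 codewords.
  weight 5: 2 codewords.
  weight 6: 1 codewords.
Minimum distance d = smallest w > 0 with A_w > 0 = 1.
Sanity: Σ A_w = 16 = 2^4 = 16 ✓.


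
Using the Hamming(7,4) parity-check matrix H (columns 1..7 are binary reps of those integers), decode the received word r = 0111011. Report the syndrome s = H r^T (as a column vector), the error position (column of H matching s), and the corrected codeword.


s = (1, 0, 0)^T, error position = 4, corrected codeword c = 0110011

Compute s = H r^T mod 2 one row at a time:
  s_1 = 1 + 0 + 1 + 1 = 3 ≡ 1 (mod 2).
  s_2 = 1 + 1 + 1 + 1 = 4 ≡ 0 (mod 2).
  s_3 = 0 + 1 + 0 + 1 = 2 ≡ 0 (mod 2).
s = (1, 0, 0)^T — this equals column 4 of H (binary 100), so error is at position 4.
Correct: flip bit 4 of r = 0111011 to get c = 0110011.


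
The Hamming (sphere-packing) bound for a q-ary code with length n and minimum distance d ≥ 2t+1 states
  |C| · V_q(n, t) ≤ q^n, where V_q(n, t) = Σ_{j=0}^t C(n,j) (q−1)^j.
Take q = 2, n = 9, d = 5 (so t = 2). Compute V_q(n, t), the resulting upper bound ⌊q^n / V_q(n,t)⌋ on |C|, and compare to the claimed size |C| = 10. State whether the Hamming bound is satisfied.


V_q(n, t) = 46, q^n = 512, Hamming bound = 11, |C| = 10 ≤ bound (satisfied).

Step 1: Compute V_q(n, t) = Σ_{j=0}^2 C(n, j) (q−1)^j.
  j = 0: C(9,0)·(1)^0 = 1·1 = 1.
  j = 1: C(9,1)·(1)^1 = 9·1 = 9.
  j = 2: C(9,2)·(1)^2 = 36·1 = 36.
  V_q(n, t) = 1 + 9 + 36 = 46.
Step 2: q^n = 2^9 = 512.
Step 3: Hamming bound ⌊q^n / V_q(n,t)⌋ = ⌊512/46⌋ = 11.
Step 4: Compare |C| = 10 to 11: satisfied.
The claimed |C| lies below the Hamming bound.


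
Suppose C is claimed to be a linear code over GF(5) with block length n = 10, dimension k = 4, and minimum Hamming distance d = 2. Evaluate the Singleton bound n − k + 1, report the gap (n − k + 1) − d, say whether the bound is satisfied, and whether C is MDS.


Singleton RHS = n − k + 1 = 7, slack = 5, bound satisfied, not MDS.

Singleton bound: d ≤ n − k + 1.
Here n = 10, k = 4, so n − k + 1 = 7.
Given d = 2, check d ≤ 7: YES.
Slack = (n − k + 1) − d = 5.
The code is NOT MDS (slack = 5 > 0).
Description: the claimed parameters are [10, 4, 2]_5; such a code would be non-MDS.


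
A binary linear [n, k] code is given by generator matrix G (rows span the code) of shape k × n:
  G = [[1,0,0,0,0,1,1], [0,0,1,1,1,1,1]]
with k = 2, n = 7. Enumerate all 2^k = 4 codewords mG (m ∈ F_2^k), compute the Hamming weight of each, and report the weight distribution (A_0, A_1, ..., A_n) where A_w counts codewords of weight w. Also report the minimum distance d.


Weight distribution: A_0 = 1, A_3 = 1, A_4 = 1, A_5 = 1. Minimum distance d = 3.

Enumerate all 2^2 = 4 messages m ∈ F_2^2.
For each, compute codeword c = mG in F_2^7, then tally its weight.
  m = 00 → c = 0000000, weight = 0.
  m = 10 → c = 1000011, weight = 3.
  m = 01 → c = 0011111, weight = 5.
  m = 11 → c = 1011100, weight = 4.
Tally weights:
  weight 0: 1 codewords.
  weight 3: 1 codewords.
  weight 4: 1 codewords.
  weight 5: 1 codewords.
Minimum distance d = smallest w > 0 with A_w > 0 = 3.
Sanity: Σ A_w = 4 = 2^2 = 4 ✓.


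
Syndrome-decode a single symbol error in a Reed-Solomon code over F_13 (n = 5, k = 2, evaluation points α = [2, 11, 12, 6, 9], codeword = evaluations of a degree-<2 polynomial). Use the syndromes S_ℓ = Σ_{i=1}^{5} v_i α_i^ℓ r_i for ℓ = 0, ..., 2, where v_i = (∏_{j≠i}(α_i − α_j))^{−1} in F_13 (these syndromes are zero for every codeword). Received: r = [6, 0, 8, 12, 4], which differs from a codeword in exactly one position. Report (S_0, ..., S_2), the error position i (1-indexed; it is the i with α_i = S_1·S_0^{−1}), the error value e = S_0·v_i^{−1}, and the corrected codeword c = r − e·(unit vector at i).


S = (8, 7, 11), error at position 5, error magnitude e = 7, c = [6, 0, 8, 12, 10].

Step 1: column multipliers v_i = (∏_{j≠i}(α_i − α_j))^{−1} mod 13.
  i = 1 (α = 2): (2−11)(2−12)(2−6)(2−9) = (−9)·(−10)·(−4)·(−7) = 2520 ≡ 11, so v_1 = 11^{−1} = 6 (mod 13).
  i = 2 (α = 11): (11−2)(11−12)(11−6)(11−9) = 9·(−1)·5·2 = −90 ≡ 1, so v_2 = 1^{−1} = 1 (mod 13).
  i = 3 (α = 12): (12−2)(12−11)(12−6)(12−9) = 10·1·6·3 = 180 ≡ 11, so v_3 = 11^{−1} = 6 (mod 13).
  i = 4 (α = 6): (6−2)(6−11)(6−12)(6−9) = 4·(−5)·(−6)·(−3) = −360 ≡ 4, so v_4 = 4^{−1} = 10 (mod 13).
  i = 5 (α = 9): (9−2)(9−11)(9−12)(9−6) = 7·(−2)·(−3)·3 = 126 ≡ 9, so v_5 = 9^{−1} = 3 (mod 13).
  v = [6, 1, 6, 10, 3].
Step 2: syndromes of r = [6, 0, 8, 12, 4] (all sums mod 13).
  S_0 = Σ v_i r_i = 6·6 + 1·0 + 6·8 + 10·12 + 3·4 = 216 ≡ 8.
  S_1 = Σ v_i α_i r_i = 6·2·6 + 1·11·0 + 6·12·8 + 10·6·12 + 3·9·4 = 1476 ≡ 7.
  α_i^2 mod 13 = [4, 4, 1, 10, 3].
  S_2 = Σ v_i α_i^2 r_i = 6·4·6 + 1·4·0 + 6·1·8 + 10·10·12 + 3·3·4 = 1428 ≡ 11.
  S = (8, 7, 11) ≠ 0, so r is not a codeword (an error is present).
Step 3: locate the error. For a single error e at position i, S_ℓ = v_i·e·α_i^ℓ, so α_err = S_1/S_0.
  S_0^{−1} = 8^{−1} = 5 (mod 13), so α_err = 7·5 = 35 ≡ 9 = α_5. Error position i = 5.
  Consistency check: S_2/S_1 = 11·2 = 22 ≡ 9 = α_err ✓ (single-error assumption holds).
Step 4: error magnitude e = S_0/v_5 = S_0·∏_{j≠5}(α_5 − α_j) = 8·9 = 72 ≡ 7 (mod 13).
Step 5: correct position 5: c_5 = r_5 − e = 4 − 7 ≡ 10 (mod 13). Hence c = [6, 0, 8, 12, 10].
  Check: interpolating c through the α_i gives m(x) = 3 + 8·x (degree < 2) with m(α_i) = c_i for every i, so c is indeed a codeword.


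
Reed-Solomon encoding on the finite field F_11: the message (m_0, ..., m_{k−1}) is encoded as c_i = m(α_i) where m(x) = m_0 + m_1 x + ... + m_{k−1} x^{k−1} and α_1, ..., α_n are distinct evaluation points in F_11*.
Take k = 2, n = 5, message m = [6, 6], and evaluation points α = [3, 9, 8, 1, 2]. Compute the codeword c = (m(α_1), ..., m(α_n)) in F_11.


c = [2, 5, 10, 1, 7]

Message polynomial: m(x) = 6 + 6·x (mod 11).
For each evaluation point α_i, compute m(α_i) mod 11:
  α_1 = 3: Horner steps 6 → 2, so m(3) = 2.
  α_2 = 9: Horner steps 6 → 5, so m(9) = 5.
  α_3 = 8: Horner steps 6 → 10, so m(8) = 10.
  α_4 = 1: Horner steps 6 → 1, so m(1) = 1.
  α_5 = 2: Horner steps 6 → 7, so m(2) = 7.
Codeword c = [2, 5, 10, 1, 7] ∈ F_11^5.


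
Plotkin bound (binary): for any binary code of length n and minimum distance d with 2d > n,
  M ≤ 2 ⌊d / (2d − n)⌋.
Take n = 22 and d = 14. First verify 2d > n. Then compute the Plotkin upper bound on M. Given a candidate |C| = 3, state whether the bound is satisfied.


Plotkin bound M ≤ 4; given |C| = 3 ≤ bound (satisfied).

Check applicability: 2d = 28, n = 22.
2d − n = 6 > 0, so Plotkin applies.
Compute d/(2d−n) = 14/6 ≈ 2.3333.
⌊d/(2d−n)⌋ = 2.
Plotkin bound: M ≤ 2·2 = 4.
Given |C| = 3, check: satisfied.
This |C| is below the Plotkin bound.


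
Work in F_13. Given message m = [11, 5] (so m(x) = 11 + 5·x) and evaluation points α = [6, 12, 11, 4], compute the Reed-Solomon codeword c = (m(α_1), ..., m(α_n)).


c = [2, 6, 1, 5]

Message polynomial: m(x) = 11 + 5·x (mod 13).
For each evaluation point α_i, compute m(α_i) mod 13:
  α_1 = 6: Horner steps 5 → 2, so m(6) = 2.
  α_2 = 12: Horner steps 5 → 6, so m(12) = 6.
  α_3 = 11: Horner steps 5 → 1, so m(11) = 1.
  α_4 = 4: Horner steps 5 → 5, so m(4) = 5.
Codeword c = [2, 6, 1, 5] ∈ F_13^4.


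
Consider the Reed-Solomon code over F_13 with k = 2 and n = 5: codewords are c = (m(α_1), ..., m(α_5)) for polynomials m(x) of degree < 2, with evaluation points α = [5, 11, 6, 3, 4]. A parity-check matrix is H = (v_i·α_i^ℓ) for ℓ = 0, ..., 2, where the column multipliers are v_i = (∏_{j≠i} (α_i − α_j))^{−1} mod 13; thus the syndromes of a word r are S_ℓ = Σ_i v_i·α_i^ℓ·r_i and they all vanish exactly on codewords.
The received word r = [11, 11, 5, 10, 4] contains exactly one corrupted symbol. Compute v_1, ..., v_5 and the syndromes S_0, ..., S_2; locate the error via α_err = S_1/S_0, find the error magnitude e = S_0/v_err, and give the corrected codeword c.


S = (12, 2, 9), error at position 2, error magnitude e = 10, c = [11, 1, 5, 10, 4].

Step 1: column multipliers v_i = (∏_{j≠i}(α_i − α_j))^{−1} mod 13.
  i = 1 (α = 5): (5−11)(5−6)(5−3)(5−4) = (−6)·(−1)·2·1 = 12 ≡ 12, so v_1 = 12^{−1} = 12 (mod 13).
  i = 2 (α = 11): (11−5)(11−6)(11−3)(11−4) = 6·5·8·7 = 1680 ≡ 3, so v_2 = 3^{−1} = 9 (mod 13).
  i = 3 (α = 6): (6−5)(6−11)(6−3)(6−4) = 1·(−5)·3·2 = −30 ≡ 9, so v_3 = 9^{−1} = 3 (mod 13).
  i = 4 (α = 3): (3−5)(3−11)(3−6)(3−4) = (−2)·(−8)·(−3)·(−1) = 48 ≡ 9, so v_4 = 9^{−1} = 3 (mod 13).
  i = 5 (α = 4): (4−5)(4−11)(4−6)(4−3) = (−1)·(−7)·(−2)·1 = −14 ≡ 12, so v_5 = 12^{−1} = 12 (mod 13).
  v = [12, 9, 3, 3, 12].
Step 2: syndromes of r = [11, 11, 5, 10, 4] (all sums mod 13).
  S_0 = Σ v_i r_i = 12·11 + 9·11 + 3·5 + 3·10 + 12·4 = 324 ≡ 12.
  S_1 = Σ v_i α_i r_i = 12·5·11 + 9·11·11 + 3·6·5 + 3·3·10 + 12·4·4 = 2121 ≡ 2.
  α_i^2 mod 13 = [12, 4, 10, 9, 3].
  S_2 = Σ v_i α_i^2 r_i = 12·12·11 + 9·4·11 + 3·10·5 + 3·9·10 + 12·3·4 = 2544 ≡ 9.
  S = (12, 2, 9) ≠ 0, so r is not a codeword (an error is present).
Step 3: locate the error. For a single error e at position i, S_ℓ = v_i·e·α_i^ℓ, so α_err = S_1/S_0.
  S_0^{−1} = 12^{−1} = 12 (mod 13), so α_err = 2·12 = 24 ≡ 11 = α_2. Error position i = 2.
  Consistency check: S_2/S_1 = 9·7 = 63 ≡ 11 = α_err ✓ (single-error assumption holds).
Step 4: error magnitude e = S_0/v_2 = S_0·∏_{j≠2}(α_2 − α_j) = 12·3 = 36 ≡ 10 (mod 13).
Step 5: correct position 2: c_2 = r_2 − e = 11 − 10 ≡ 1 (mod 13). Hence c = [11, 1, 5, 10, 4].
  Check: interpolating c through the α_i gives m(x) = 2 + 7·x (degree < 2) with m(α_i) = c_i for every i, so c is indeed a codeword.
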